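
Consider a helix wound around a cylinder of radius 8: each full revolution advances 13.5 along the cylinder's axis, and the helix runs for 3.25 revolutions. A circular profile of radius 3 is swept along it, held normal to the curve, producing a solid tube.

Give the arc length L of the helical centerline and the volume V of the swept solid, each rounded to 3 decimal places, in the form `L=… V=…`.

2πR = 2π·8 = 50.265482
per-turn = √(50.265482² + 13.5²) = √(2526.6187 + 182.25) = √2708.8687 = 52.046794
L = 3.25 × 52.046794 = 169.152079
V = π·3² × L = 28.274334 × 169.152079 = 4782.662367

L=169.152 V=4782.662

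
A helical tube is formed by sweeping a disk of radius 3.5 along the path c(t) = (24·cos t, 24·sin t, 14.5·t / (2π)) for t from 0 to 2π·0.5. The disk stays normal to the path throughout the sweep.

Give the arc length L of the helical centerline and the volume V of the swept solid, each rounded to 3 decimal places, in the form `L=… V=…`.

2πR = 2π·24 = 150.796447
per-turn = √(150.796447² + 14.5²) = √(22739.5685 + 210.25) = √22949.8185 = 151.491975
L = 0.5 × 151.491975 = 75.745988
V = π·3.5² × L = 38.484510 × 75.745988 = 2915.047217

L=75.746 V=2915.047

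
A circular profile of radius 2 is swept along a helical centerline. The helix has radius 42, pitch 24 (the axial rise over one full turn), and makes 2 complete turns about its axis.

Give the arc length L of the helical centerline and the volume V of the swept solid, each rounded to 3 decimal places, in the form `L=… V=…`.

2πR = 2π·42 = 263.893783
per-turn = √(263.893783² + 24²) = √(69639.9287 + 576) = √70215.9287 = 264.982884
L = 2 × 264.982884 = 529.965767
V = π·2² × L = 12.566371 × 529.965767 = 6659.746246

L=529.966 V=6659.746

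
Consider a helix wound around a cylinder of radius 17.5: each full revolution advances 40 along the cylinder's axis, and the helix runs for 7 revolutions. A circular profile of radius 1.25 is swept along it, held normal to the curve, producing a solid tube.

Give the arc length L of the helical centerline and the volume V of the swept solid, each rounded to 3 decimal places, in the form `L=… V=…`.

2πR = 2π·17.5 = 109.955743
per-turn = √(109.955743² + 40²) = √(12090.2654 + 1600) = √13690.2654 = 117.005408
L = 7 × 117.005408 = 819.037853
V = π·1.25² × L = 4.908739 × 819.037853 = 4020.442658

L=819.038 V=4020.443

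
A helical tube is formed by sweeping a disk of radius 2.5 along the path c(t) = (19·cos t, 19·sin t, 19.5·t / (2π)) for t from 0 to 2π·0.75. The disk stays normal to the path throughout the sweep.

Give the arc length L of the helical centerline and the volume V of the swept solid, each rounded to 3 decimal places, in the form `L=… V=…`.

2πR = 2π·19 = 119.380521
per-turn = √(119.380521² + 19.5²) = √(14251.7088 + 380.25) = √14631.9588 = 120.962634
L = 0.75 × 120.962634 = 90.721975
V = π·2.5² × L = 19.634954 × 90.721975 = 1781.321819

L=90.722 V=1781.322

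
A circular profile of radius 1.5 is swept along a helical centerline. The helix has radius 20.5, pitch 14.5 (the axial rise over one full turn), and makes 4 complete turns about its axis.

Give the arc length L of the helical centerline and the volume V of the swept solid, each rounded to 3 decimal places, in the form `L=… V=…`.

L=518.476 V=3664.888

2πR = 2π·20.5 = 128.805299
per-turn = √(128.805299² + 14.5²) = √(16590.8050 + 210.25) = √16801.0550 = 129.618884
L = 4 × 129.618884 = 518.475535
V = π·1.5² × L = 7.068583 × 518.475535 = 3664.887594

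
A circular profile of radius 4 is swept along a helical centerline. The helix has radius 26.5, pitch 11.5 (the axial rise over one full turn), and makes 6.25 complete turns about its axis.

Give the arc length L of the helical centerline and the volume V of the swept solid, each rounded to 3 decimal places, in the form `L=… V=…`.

L=1043.132 V=52433.519

2πR = 2π·26.5 = 166.504411
per-turn = √(166.504411² + 11.5²) = √(27723.7188 + 132.25) = √27855.9688 = 166.901075
L = 6.25 × 166.901075 = 1043.131717
V = π·4² × L = 50.265482 × 1043.131717 = 52433.519040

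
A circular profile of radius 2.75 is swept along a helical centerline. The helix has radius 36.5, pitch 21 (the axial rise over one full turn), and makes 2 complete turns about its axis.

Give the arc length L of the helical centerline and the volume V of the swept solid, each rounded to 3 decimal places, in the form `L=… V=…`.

2πR = 2π·36.5 = 229.336264
per-turn = √(229.336264² + 21²) = √(52595.1219 + 441) = √53036.1219 = 230.295727
L = 2 × 230.295727 = 460.591454
V = π·2.75² × L = 23.758294 × 460.591454 = 10942.867380

L=460.591 V=10942.867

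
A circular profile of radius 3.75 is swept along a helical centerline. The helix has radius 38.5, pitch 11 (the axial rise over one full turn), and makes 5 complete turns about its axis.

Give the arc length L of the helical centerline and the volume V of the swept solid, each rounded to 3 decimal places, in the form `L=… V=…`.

2πR = 2π·38.5 = 241.902634
per-turn = √(241.902634² + 11²) = √(58516.8845 + 121) = √58637.8845 = 242.152606
L = 5 × 242.152606 = 1210.763029
V = π·3.75² × L = 44.178647 × 1210.763029 = 53489.872084

L=1210.763 V=53489.872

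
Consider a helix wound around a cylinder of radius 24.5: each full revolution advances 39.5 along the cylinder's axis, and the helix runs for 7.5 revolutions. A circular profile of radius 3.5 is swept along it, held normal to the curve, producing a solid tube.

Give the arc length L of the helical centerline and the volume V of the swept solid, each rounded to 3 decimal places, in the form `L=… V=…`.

L=1191.938 V=45871.144

2πR = 2π·24.5 = 153.938040
per-turn = √(153.938040² + 39.5²) = √(23696.9202 + 1560.25) = √25257.1702 = 158.925046
L = 7.5 × 158.925046 = 1191.937843
V = π·3.5² × L = 38.484510 × 1191.937843 = 45871.143851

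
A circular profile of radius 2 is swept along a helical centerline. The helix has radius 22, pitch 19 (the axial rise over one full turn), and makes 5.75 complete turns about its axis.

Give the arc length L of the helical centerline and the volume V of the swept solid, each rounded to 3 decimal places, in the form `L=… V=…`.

2πR = 2π·22 = 138.230077
per-turn = √(138.230077² + 19²) = √(19107.5541 + 361) = √19468.5541 = 139.529761
L = 5.75 × 139.529761 = 802.296124
V = π·2² × L = 12.566371 × 802.296124 = 10081.950437

L=802.296 V=10081.950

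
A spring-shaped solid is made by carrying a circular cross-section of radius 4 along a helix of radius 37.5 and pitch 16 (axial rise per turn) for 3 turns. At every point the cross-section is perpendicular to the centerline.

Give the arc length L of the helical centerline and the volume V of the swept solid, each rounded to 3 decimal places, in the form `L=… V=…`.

L=708.486 V=35612.402

2πR = 2π·37.5 = 235.619449
per-turn = √(235.619449² + 16²) = √(55516.5248 + 256) = √55772.5248 = 236.162073
L = 3 × 236.162073 = 708.486219
V = π·4² × L = 50.265482 × 708.486219 = 35612.401623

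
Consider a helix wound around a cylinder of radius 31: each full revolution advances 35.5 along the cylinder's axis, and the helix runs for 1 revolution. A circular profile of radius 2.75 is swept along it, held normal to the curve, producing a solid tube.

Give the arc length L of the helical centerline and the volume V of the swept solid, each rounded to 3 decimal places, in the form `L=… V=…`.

L=197.987 V=4703.843

2πR = 2π·31 = 194.778745
per-turn = √(194.778745² + 35.5²) = √(37938.7593 + 1260.25) = √39199.0093 = 197.987397
L = 1 × 197.987397 = 197.987397
V = π·2.75² × L = 23.758294 × 197.987397 = 4703.842871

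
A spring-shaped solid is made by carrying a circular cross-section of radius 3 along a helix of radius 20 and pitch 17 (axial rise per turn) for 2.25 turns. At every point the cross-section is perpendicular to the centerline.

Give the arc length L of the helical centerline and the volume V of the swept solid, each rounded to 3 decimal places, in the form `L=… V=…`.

2πR = 2π·20 = 125.663706
per-turn = √(125.663706² + 17²) = √(15791.3670 + 289) = √16080.3670 = 126.808387
L = 2.25 × 126.808387 = 285.318871
V = π·3² × L = 28.274334 × 285.318871 = 8067.201022

L=285.319 V=8067.201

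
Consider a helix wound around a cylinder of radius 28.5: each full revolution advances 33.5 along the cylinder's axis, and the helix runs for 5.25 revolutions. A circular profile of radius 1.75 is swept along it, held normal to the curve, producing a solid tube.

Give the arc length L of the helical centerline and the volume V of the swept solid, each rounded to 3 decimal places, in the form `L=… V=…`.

L=956.431 V=9201.947

2πR = 2π·28.5 = 179.070781
per-turn = √(179.070781² + 33.5²) = √(32066.3447 + 1122.25) = √33188.5947 = 182.177372
L = 5.25 × 182.177372 = 956.431201
V = π·1.75² × L = 9.621128 × 956.431201 = 9201.946527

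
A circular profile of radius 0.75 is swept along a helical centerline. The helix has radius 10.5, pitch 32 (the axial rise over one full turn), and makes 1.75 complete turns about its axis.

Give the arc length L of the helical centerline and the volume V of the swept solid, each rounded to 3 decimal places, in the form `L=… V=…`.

L=128.318 V=226.757

2πR = 2π·10.5 = 65.973446
per-turn = √(65.973446² + 32²) = √(4352.4955 + 1024) = √5376.4955 = 73.324590
L = 1.75 × 73.324590 = 128.318033
V = π·0.75² × L = 1.767146 × 128.318033 = 226.756682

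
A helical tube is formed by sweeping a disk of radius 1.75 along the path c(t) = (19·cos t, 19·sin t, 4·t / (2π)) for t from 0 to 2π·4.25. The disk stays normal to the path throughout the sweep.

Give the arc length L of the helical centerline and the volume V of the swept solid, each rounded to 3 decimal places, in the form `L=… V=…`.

2πR = 2π·19 = 119.380521
per-turn = √(119.380521² + 4²) = √(14251.7088 + 16) = √14267.7088 = 119.447515
L = 4.25 × 119.447515 = 507.651937
V = π·1.75² × L = 9.621128 × 507.651937 = 4884.184015

L=507.652 V=4884.184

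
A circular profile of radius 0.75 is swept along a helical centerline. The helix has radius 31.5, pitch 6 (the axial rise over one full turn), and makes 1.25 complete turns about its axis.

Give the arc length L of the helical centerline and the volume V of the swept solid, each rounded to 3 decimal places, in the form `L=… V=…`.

L=247.514 V=437.393

2πR = 2π·31.5 = 197.920337
per-turn = √(197.920337² + 6²) = √(39172.4599 + 36) = √39208.4599 = 198.011262
L = 1.25 × 198.011262 = 247.514077
V = π·0.75² × L = 1.767146 × 247.514077 = 437.393479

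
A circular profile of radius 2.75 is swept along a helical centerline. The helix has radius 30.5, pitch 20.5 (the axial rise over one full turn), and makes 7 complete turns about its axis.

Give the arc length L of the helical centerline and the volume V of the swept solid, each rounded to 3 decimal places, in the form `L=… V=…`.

L=1349.114 V=32052.637

2πR = 2π·30.5 = 191.637152
per-turn = √(191.637152² + 20.5²) = √(36724.7980 + 420.25) = √37145.0480 = 192.730506
L = 7 × 192.730506 = 1349.113543
V = π·2.75² × L = 23.758294 × 1349.113543 = 32052.636782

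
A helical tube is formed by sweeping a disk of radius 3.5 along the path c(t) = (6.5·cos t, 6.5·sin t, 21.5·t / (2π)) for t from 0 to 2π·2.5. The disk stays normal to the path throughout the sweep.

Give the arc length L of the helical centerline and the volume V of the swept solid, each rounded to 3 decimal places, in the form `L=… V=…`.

L=115.386 V=4440.558

2πR = 2π·6.5 = 40.840704
per-turn = √(40.840704² + 21.5²) = √(1667.9631 + 462.25) = √2130.2131 = 46.154232
L = 2.5 × 46.154232 = 115.385580
V = π·3.5² × L = 38.484510 × 115.385580 = 4440.557521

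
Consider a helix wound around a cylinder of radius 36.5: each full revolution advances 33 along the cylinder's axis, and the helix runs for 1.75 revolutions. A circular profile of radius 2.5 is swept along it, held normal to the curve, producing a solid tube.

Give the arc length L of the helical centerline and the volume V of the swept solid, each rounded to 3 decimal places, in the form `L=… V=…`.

L=405.472 V=7961.426

2πR = 2π·36.5 = 229.336264
per-turn = √(229.336264² + 33²) = √(52595.1219 + 1089) = √53684.1219 = 231.698342
L = 1.75 × 231.698342 = 405.472099
V = π·2.5² × L = 19.634954 × 405.472099 = 7961.426049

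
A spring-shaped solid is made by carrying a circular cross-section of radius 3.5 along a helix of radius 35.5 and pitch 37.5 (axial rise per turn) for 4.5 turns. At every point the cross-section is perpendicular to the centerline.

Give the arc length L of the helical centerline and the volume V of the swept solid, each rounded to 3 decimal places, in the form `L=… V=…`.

2πR = 2π·35.5 = 223.053078
per-turn = √(223.053078² + 37.5²) = √(49752.6758 + 1406.25) = √51158.9258 = 226.183390
L = 4.5 × 226.183390 = 1017.825254
V = π·3.5² × L = 38.484510 × 1017.825254 = 39170.506163

L=1017.825 V=39170.506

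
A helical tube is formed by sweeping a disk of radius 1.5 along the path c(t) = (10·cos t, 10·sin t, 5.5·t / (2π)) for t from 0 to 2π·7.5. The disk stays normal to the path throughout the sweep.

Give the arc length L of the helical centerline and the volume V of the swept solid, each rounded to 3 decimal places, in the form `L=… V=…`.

L=473.041 V=3343.729

2πR = 2π·10 = 62.831853
per-turn = √(62.831853² + 5.5²) = √(3947.8418 + 30.25) = √3978.0918 = 63.072116
L = 7.5 × 63.072116 = 473.040867
V = π·1.5² × L = 7.068583 × 473.040867 = 3343.728851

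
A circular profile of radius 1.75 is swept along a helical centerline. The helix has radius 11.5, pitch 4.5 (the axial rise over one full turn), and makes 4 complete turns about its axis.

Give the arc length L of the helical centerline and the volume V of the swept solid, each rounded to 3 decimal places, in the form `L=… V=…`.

L=289.586 V=2786.148

2πR = 2π·11.5 = 72.256631
per-turn = √(72.256631² + 4.5²) = √(5221.0207 + 20.25) = √5241.2707 = 72.396621
L = 4 × 72.396621 = 289.586484
V = π·1.75² × L = 9.621128 × 289.586484 = 2786.148484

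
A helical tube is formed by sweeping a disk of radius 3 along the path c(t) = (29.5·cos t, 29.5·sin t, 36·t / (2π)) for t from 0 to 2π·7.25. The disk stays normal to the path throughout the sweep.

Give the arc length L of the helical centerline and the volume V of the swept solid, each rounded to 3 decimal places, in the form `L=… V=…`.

2πR = 2π·29.5 = 185.353967
per-turn = √(185.353967² + 36²) = √(34356.0929 + 1296) = √35652.0929 = 188.817618
L = 7.25 × 188.817618 = 1368.927732
V = π·3² × L = 28.274334 × 1368.927732 = 38705.519742

L=1368.928 V=38705.520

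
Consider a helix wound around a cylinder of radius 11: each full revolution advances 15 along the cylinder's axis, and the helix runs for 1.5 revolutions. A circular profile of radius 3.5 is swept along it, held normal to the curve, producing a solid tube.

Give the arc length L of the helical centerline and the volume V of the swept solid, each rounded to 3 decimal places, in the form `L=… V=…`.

L=106.086 V=4082.670

2πR = 2π·11 = 69.115038
per-turn = √(69.115038² + 15²) = √(4776.8885 + 225) = √5001.8885 = 70.724031
L = 1.5 × 70.724031 = 106.086046
V = π·3.5² × L = 38.484510 × 106.086046 = 4082.669506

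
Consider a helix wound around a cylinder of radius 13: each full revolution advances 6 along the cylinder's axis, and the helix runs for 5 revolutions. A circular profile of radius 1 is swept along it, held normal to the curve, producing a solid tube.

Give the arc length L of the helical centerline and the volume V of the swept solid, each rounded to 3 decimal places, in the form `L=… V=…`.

L=409.507 V=1286.505

2πR = 2π·13 = 81.681409
per-turn = √(81.681409² + 6²) = √(6671.8526 + 36) = √6707.8526 = 81.901481
L = 5 × 81.901481 = 409.507405
V = π·1² × L = 3.141593 × 409.507405 = 1286.505454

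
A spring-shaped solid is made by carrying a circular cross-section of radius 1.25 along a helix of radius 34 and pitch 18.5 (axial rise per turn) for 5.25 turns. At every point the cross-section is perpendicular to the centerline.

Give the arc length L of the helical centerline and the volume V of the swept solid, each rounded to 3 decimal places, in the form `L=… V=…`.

L=1125.746 V=5525.994

2πR = 2π·34 = 213.628300
per-turn = √(213.628300² + 18.5²) = √(45637.0508 + 342.25) = √45979.3008 = 214.427845
L = 5.25 × 214.427845 = 1125.746187
V = π·1.25² × L = 4.908739 × 1125.746187 = 5525.993672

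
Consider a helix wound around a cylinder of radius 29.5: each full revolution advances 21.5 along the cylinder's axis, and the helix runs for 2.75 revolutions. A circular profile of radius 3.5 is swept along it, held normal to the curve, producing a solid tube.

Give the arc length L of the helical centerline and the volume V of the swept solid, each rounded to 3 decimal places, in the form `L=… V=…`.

2πR = 2π·29.5 = 185.353967
per-turn = √(185.353967² + 21.5²) = √(34356.0929 + 462.25) = √34818.3429 = 186.596739
L = 2.75 × 186.596739 = 513.141032
V = π·3.5² × L = 38.484510 × 513.141032 = 19747.981166

L=513.141 V=19747.981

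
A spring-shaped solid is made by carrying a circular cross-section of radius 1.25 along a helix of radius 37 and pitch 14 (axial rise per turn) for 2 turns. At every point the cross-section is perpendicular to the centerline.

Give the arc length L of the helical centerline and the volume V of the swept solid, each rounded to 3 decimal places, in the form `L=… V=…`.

2πR = 2π·37 = 232.477856
per-turn = √(232.477856² + 14²) = √(54045.9537 + 196) = √54241.9537 = 232.899020
L = 2 × 232.899020 = 465.798041
V = π·1.25² × L = 4.908739 × 465.798041 = 2286.480786

L=465.798 V=2286.481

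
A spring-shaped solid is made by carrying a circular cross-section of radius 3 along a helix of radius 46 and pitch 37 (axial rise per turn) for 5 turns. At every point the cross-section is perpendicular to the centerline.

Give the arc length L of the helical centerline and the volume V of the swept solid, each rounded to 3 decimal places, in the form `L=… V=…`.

2πR = 2π·46 = 289.026524
per-turn = √(289.026524² + 37²) = √(83536.3317 + 1369) = √84905.3317 = 291.385195
L = 5 × 291.385195 = 1456.925973
V = π·3² × L = 28.274334 × 1456.925973 = 41193.611407

L=1456.926 V=41193.611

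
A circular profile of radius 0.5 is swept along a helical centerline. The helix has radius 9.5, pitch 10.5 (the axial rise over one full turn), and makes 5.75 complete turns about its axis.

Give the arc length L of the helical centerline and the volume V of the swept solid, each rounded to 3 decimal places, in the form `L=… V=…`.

2πR = 2π·9.5 = 59.690260
per-turn = √(59.690260² + 10.5²) = √(3562.9272 + 110.25) = √3673.1772 = 60.606742
L = 5.75 × 60.606742 = 348.488767
V = π·0.5² × L = 0.785398 × 348.488767 = 273.702438

L=348.489 V=273.702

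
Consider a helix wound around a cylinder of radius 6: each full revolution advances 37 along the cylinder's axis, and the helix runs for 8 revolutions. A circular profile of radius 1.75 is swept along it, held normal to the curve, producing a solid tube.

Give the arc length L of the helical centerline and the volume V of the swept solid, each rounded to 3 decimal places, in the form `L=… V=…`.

2πR = 2π·6 = 37.699112
per-turn = √(37.699112² + 37²) = √(1421.2230 + 1369) = √2790.2230 = 52.822562
L = 8 × 52.822562 = 422.580494
V = π·1.75² × L = 9.621128 × 422.580494 = 4065.700815

L=422.580 V=4065.701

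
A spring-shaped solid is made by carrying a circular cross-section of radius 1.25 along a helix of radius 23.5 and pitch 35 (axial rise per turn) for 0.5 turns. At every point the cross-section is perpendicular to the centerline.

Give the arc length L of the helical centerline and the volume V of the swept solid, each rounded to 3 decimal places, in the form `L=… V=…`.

L=75.873 V=372.442

2πR = 2π·23.5 = 147.654855
per-turn = √(147.654855² + 35²) = √(21801.9561 + 1225) = √23026.9561 = 151.746355
L = 0.5 × 151.746355 = 75.873177
V = π·1.25² × L = 4.908739 × 75.873177 = 372.441588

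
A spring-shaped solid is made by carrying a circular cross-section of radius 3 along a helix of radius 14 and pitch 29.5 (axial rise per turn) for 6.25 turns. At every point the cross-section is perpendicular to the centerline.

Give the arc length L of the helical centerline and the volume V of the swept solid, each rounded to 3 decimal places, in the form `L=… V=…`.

2πR = 2π·14 = 87.964594
per-turn = √(87.964594² + 29.5²) = √(7737.7699 + 870.25) = √8608.0199 = 92.779415
L = 6.25 × 92.779415 = 579.871344
V = π·3² × L = 28.274334 × 579.871344 = 16395.475985

L=579.871 V=16395.476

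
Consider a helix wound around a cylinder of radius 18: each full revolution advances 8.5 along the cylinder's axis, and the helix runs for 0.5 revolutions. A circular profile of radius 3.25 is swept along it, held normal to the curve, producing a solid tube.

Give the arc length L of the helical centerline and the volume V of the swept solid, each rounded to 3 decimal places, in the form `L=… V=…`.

2πR = 2π·18 = 113.097336
per-turn = √(113.097336² + 8.5²) = √(12791.0073 + 72.25) = √12863.2573 = 113.416301
L = 0.5 × 113.416301 = 56.708150
V = π·3.25² × L = 33.183072 × 56.708150 = 1881.750662

L=56.708 V=1881.751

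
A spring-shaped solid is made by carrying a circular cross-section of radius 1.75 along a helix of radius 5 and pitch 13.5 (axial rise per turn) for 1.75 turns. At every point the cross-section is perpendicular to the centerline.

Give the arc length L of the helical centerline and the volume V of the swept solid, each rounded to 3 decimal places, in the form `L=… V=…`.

L=59.839 V=575.719

2πR = 2π·5 = 31.415927
per-turn = √(31.415927² + 13.5²) = √(986.9604 + 182.25) = √1169.2104 = 34.193719
L = 1.75 × 34.193719 = 59.839009
V = π·1.75² × L = 9.621128 × 59.839009 = 575.718733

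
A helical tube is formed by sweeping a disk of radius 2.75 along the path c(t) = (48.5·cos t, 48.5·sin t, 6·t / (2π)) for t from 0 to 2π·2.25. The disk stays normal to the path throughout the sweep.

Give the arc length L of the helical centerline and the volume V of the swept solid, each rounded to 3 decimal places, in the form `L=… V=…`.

L=685.785 V=16293.094

2πR = 2π·48.5 = 304.734487
per-turn = √(304.734487² + 6²) = √(92863.1078 + 36) = √92899.1078 = 304.793549
L = 2.25 × 304.793549 = 685.785486
V = π·2.75² × L = 23.758294 × 685.785486 = 16293.093509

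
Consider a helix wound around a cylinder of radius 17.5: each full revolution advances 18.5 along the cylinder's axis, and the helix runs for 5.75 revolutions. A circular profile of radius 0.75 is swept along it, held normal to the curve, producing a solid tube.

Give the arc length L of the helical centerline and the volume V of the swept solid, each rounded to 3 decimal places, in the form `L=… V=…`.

L=641.132 V=1132.973

2πR = 2π·17.5 = 109.955743
per-turn = √(109.955743² + 18.5²) = √(12090.2654 + 342.25) = √12432.5154 = 111.501190
L = 5.75 × 111.501190 = 641.131843
V = π·0.75² × L = 1.767146 × 641.131843 = 1132.973487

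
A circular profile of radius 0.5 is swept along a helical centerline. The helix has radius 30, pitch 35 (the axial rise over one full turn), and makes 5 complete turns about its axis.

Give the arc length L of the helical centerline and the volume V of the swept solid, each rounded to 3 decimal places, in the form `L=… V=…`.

L=958.587 V=752.873

2πR = 2π·30 = 188.495559
per-turn = √(188.495559² + 35²) = √(35530.5758 + 1225) = √36755.5758 = 191.717438
L = 5 × 191.717438 = 958.587188
V = π·0.5² × L = 0.785398 × 958.587188 = 752.872617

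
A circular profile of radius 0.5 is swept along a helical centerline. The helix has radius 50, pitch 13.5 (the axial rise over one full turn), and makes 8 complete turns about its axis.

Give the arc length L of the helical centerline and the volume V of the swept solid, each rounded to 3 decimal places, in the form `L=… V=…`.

L=2515.594 V=1975.743

2πR = 2π·50 = 314.159265
per-turn = √(314.159265² + 13.5²) = √(98696.0440 + 182.25) = √98878.2940 = 314.449191
L = 8 × 314.449191 = 2515.593532
V = π·0.5² × L = 0.785398 × 2515.593532 = 1975.742540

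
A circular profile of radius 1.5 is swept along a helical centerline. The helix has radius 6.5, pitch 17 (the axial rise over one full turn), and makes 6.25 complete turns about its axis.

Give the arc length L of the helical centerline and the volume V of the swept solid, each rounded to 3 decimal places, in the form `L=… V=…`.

L=276.485 V=1954.356

2πR = 2π·6.5 = 40.840704
per-turn = √(40.840704² + 17²) = √(1667.9631 + 289) = √1956.9631 = 44.237576
L = 6.25 × 44.237576 = 276.484851
V = π·1.5² × L = 7.068583 × 276.484851 = 1954.356247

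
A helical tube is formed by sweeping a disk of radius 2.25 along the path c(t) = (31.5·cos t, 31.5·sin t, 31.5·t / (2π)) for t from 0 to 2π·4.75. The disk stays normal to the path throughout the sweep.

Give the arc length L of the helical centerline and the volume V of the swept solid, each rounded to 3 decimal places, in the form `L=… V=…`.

L=951.954 V=15140.173

2πR = 2π·31.5 = 197.920337
per-turn = √(197.920337² + 31.5²) = √(39172.4599 + 992.25) = √40164.7099 = 200.411352
L = 4.75 × 200.411352 = 951.953920
V = π·2.25² × L = 15.904313 × 951.953920 = 15140.172928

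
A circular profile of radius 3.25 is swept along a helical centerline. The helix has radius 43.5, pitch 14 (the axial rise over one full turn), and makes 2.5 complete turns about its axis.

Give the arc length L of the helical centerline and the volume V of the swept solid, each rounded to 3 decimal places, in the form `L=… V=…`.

L=684.192 V=22703.599

2πR = 2π·43.5 = 273.318561
per-turn = √(273.318561² + 14²) = √(74703.0357 + 196) = √74899.0357 = 273.676882
L = 2.5 × 273.676882 = 684.192205
V = π·3.25² × L = 33.183072 × 684.192205 = 22703.599472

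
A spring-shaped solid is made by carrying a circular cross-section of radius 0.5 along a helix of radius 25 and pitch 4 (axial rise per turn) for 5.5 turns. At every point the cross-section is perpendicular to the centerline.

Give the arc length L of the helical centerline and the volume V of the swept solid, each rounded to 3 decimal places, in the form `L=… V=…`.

2πR = 2π·25 = 157.079633
per-turn = √(157.079633² + 4²) = √(24674.0110 + 16) = √24690.0110 = 157.130554
L = 5.5 × 157.130554 = 864.218047
V = π·0.5² × L = 0.785398 × 864.218047 = 678.755267

L=864.218 V=678.755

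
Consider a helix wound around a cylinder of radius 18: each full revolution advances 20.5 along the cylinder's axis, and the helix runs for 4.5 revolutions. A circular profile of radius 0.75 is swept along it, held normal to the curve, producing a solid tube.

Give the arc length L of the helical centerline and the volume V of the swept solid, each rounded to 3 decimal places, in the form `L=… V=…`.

2πR = 2π·18 = 113.097336
per-turn = √(113.097336² + 20.5²) = √(12791.0073 + 420.25) = √13211.2573 = 114.940234
L = 4.5 × 114.940234 = 517.231051
V = π·0.75² × L = 1.767146 × 517.231051 = 914.022715

L=517.231 V=914.023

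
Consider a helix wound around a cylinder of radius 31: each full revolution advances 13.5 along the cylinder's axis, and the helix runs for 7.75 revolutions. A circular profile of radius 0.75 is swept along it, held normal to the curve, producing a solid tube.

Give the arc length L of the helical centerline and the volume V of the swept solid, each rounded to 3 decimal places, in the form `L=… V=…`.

2πR = 2π·31 = 194.778745
per-turn = √(194.778745² + 13.5²) = √(37938.7593 + 182.25) = √38121.0093 = 195.246023
L = 7.75 × 195.246023 = 1513.156675
V = π·0.75² × L = 1.767146 × 1513.156675 = 2673.968565

L=1513.157 V=2673.969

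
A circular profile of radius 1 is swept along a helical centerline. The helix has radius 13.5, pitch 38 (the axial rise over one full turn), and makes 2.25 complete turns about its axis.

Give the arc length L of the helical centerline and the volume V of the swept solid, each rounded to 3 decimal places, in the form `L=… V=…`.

L=209.128 V=656.996

2πR = 2π·13.5 = 84.823002
per-turn = √(84.823002² + 38²) = √(7194.9416 + 1444) = √8638.9416 = 92.945907
L = 2.25 × 92.945907 = 209.128291
V = π·1² × L = 3.141593 × 209.128291 = 656.995901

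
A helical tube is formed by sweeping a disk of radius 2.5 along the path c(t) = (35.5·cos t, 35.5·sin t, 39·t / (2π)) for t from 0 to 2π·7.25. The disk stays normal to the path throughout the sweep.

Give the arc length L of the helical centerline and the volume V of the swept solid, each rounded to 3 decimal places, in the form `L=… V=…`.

2πR = 2π·35.5 = 223.053078
per-turn = √(223.053078² + 39²) = √(49752.6758 + 1521) = √51273.6758 = 226.436913
L = 7.25 × 226.436913 = 1641.667623
V = π·2.5² × L = 19.634954 × 1641.667623 = 32234.068395

L=1641.668 V=32234.068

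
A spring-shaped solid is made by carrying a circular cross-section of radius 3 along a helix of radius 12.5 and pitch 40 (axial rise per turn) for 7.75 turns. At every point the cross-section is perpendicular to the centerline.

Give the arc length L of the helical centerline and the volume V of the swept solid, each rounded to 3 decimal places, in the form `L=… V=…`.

L=683.078 V=19313.578

2πR = 2π·12.5 = 78.539816
per-turn = √(78.539816² + 40²) = √(6168.5028 + 1600) = √7768.5028 = 88.139110
L = 7.75 × 88.139110 = 683.078104
V = π·3² × L = 28.274334 × 683.078104 = 19313.578386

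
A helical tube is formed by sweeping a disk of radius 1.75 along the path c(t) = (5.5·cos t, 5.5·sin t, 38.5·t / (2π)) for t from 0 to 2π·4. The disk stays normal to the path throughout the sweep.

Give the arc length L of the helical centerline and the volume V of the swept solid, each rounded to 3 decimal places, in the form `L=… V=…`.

L=206.939 V=1990.982

2πR = 2π·5.5 = 34.557519
per-turn = √(34.557519² + 38.5²) = √(1194.2221 + 1482.25) = √2676.4721 = 51.734632
L = 4 × 51.734632 = 206.938527
V = π·1.75² × L = 9.621128 × 206.938527 = 1990.981957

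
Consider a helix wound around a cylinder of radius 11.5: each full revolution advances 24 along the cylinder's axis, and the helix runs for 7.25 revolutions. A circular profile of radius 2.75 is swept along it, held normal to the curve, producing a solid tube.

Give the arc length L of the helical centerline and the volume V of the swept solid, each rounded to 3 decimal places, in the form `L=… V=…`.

L=552.002 V=13114.619

2πR = 2π·11.5 = 72.256631
per-turn = √(72.256631² + 24²) = √(5221.0207 + 576) = √5797.0207 = 76.138169
L = 7.25 × 76.138169 = 552.001723
V = π·2.75² × L = 23.758294 × 552.001723 = 13114.619464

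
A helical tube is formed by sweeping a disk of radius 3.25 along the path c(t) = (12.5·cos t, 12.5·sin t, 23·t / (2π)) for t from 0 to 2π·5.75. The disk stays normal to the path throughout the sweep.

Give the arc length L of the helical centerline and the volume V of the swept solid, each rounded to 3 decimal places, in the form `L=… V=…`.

2πR = 2π·12.5 = 78.539816
per-turn = √(78.539816² + 23²) = √(6168.5028 + 529) = √6697.5028 = 81.838272
L = 5.75 × 81.838272 = 470.570064
V = π·3.25² × L = 33.183072 × 470.570064 = 15614.960489

L=470.570 V=15614.960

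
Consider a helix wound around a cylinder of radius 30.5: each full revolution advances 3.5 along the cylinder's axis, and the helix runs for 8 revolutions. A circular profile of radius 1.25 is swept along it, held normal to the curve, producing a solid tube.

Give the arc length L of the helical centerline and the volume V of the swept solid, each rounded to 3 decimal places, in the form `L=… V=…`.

L=1533.353 V=7526.828

2πR = 2π·30.5 = 191.637152
per-turn = √(191.637152² + 3.5²) = √(36724.7980 + 12.25) = √36737.0480 = 191.669111
L = 8 × 191.669111 = 1533.352885
V = π·1.25² × L = 4.908739 × 1533.352885 = 7526.828374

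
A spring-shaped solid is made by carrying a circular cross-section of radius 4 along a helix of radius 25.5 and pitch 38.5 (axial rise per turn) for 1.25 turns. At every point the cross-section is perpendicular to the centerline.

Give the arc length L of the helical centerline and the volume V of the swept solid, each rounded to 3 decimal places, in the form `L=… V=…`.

2πR = 2π·25.5 = 160.221225
per-turn = √(160.221225² + 38.5²) = √(25670.8410 + 1482.25) = √27153.0910 = 164.781950
L = 1.25 × 164.781950 = 205.977438
V = π·4² × L = 50.265482 × 205.977438 = 10353.555272

L=205.977 V=10353.555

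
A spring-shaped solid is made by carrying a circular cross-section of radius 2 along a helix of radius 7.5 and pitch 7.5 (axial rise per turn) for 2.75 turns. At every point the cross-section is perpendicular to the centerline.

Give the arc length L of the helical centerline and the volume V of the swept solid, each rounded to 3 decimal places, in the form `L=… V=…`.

2πR = 2π·7.5 = 47.123890
per-turn = √(47.123890² + 7.5²) = √(2220.6610 + 56.25) = √2276.9110 = 47.716988
L = 2.75 × 47.716988 = 131.221718
V = π·2² × L = 12.566371 × 131.221718 = 1648.980745

L=131.222 V=1648.981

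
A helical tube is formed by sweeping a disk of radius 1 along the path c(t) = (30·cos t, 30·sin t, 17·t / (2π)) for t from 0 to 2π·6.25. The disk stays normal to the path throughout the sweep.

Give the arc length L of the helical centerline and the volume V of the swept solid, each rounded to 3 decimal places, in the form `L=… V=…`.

L=1182.879 V=3716.123

2πR = 2π·30 = 188.495559
per-turn = √(188.495559² + 17²) = √(35530.5758 + 289) = √35819.5758 = 189.260603
L = 6.25 × 189.260603 = 1182.878769
V = π·1² × L = 3.141593 × 1182.878769 = 3716.123250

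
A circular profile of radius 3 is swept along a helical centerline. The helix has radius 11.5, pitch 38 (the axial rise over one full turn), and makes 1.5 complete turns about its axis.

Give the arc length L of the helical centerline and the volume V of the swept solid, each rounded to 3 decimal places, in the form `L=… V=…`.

2πR = 2π·11.5 = 72.256631
per-turn = √(72.256631² + 38²) = √(5221.0207 + 1444) = √6665.0207 = 81.639578
L = 1.5 × 81.639578 = 122.459367
V = π·3² × L = 28.274334 × 122.459367 = 3462.457038

L=122.459 V=3462.457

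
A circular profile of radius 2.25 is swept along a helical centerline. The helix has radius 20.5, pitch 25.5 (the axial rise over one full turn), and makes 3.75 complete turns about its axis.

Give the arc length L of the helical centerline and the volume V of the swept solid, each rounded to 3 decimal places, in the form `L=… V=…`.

L=492.394 V=7831.196

2πR = 2π·20.5 = 128.805299
per-turn = √(128.805299² + 25.5²) = √(16590.8050 + 650.25) = √17241.0550 = 131.305198
L = 3.75 × 131.305198 = 492.394492
V = π·2.25² × L = 15.904313 × 492.394492 = 7831.196029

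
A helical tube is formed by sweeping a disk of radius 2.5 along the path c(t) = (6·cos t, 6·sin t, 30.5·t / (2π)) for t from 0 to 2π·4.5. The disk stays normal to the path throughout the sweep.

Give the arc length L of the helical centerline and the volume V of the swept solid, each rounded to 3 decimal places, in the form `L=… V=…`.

L=218.214 V=4284.621

2πR = 2π·6 = 37.699112
per-turn = √(37.699112² + 30.5²) = √(1421.2230 + 930.25) = √2351.4730 = 48.491989
L = 4.5 × 48.491989 = 218.213952
V = π·2.5² × L = 19.634954 × 218.213952 = 4284.620932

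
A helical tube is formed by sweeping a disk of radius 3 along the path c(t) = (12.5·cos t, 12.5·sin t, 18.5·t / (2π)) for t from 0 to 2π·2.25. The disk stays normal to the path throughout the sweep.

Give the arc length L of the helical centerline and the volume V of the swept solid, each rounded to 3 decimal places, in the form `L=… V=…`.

L=181.551 V=5133.227

2πR = 2π·12.5 = 78.539816
per-turn = √(78.539816² + 18.5²) = √(6168.5028 + 342.25) = √6510.7528 = 80.689236
L = 2.25 × 80.689236 = 181.550780
V = π·3² × L = 28.274334 × 181.550780 = 5133.227377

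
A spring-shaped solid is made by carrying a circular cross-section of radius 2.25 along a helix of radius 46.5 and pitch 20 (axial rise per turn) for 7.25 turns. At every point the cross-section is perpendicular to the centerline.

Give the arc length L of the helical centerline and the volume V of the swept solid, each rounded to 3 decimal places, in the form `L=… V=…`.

L=2123.176 V=33767.654

2πR = 2π·46.5 = 292.168117
per-turn = √(292.168117² + 20²) = √(85362.2085 + 400) = √85762.2085 = 292.851854
L = 7.25 × 292.851854 = 2123.175942
V = π·2.25² × L = 15.904313 × 2123.175942 = 33767.654336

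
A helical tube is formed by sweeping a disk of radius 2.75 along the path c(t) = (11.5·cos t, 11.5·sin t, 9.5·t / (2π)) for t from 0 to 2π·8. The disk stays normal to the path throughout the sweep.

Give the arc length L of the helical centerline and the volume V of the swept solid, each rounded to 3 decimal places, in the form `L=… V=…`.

2πR = 2π·11.5 = 72.256631
per-turn = √(72.256631² + 9.5²) = √(5221.0207 + 90.25) = √5311.2707 = 72.878465
L = 8 × 72.878465 = 583.027724
V = π·2.75² × L = 23.758294 × 583.027724 = 13851.744328

L=583.028 V=13851.744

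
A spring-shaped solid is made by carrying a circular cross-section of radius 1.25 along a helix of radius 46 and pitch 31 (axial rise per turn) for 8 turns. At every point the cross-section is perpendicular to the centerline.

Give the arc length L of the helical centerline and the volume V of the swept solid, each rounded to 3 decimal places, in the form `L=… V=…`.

L=2325.474 V=11415.144

2πR = 2π·46 = 289.026524
per-turn = √(289.026524² + 31²) = √(83536.3317 + 961) = √84497.3317 = 290.684247
L = 8 × 290.684247 = 2325.473979
V = π·1.25² × L = 4.908739 × 2325.473979 = 11415.143699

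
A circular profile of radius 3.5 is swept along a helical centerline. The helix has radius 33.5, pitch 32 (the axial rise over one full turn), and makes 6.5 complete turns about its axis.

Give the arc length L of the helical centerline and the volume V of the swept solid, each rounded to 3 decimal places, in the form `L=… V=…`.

L=1383.884 V=53258.108

2πR = 2π·33.5 = 210.486708
per-turn = √(210.486708² + 32²) = √(44304.6542 + 1024) = √45328.6542 = 212.905270
L = 6.5 × 212.905270 = 1383.884257
V = π·3.5² × L = 38.484510 × 1383.884257 = 53258.107555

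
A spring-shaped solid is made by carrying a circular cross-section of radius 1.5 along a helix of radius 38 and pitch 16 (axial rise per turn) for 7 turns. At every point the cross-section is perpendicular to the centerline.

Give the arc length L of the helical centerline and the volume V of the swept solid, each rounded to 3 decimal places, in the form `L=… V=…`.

L=1675.076 V=11840.413

2πR = 2π·38 = 238.761042
per-turn = √(238.761042² + 16²) = √(57006.8350 + 256) = √57262.8350 = 239.296542
L = 7 × 239.296542 = 1675.075794
V = π·1.5² × L = 7.068583 × 1675.075794 = 11840.413070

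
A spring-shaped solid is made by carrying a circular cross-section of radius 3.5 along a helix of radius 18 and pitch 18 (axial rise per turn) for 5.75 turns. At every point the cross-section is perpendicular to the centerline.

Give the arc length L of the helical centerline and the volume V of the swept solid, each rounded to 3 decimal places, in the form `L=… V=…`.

L=658.494 V=25341.836

2πR = 2π·18 = 113.097336
per-turn = √(113.097336² + 18²) = √(12791.0073 + 324) = √13115.0073 = 114.520772
L = 5.75 × 114.520772 = 658.494441
V = π·3.5² × L = 38.484510 × 658.494441 = 25341.835908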